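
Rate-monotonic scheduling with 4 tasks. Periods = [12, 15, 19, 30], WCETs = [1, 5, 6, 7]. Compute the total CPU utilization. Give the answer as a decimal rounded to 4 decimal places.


Compute individual utilizations (exact fractions):
  Task 1: C/T = 1/12 (approx. 0.0833)
  Task 2: C/T = 5/15 = 1/3 (approx. 0.3333)
  Task 3: C/T = 6/19 (approx. 0.3158)
  Task 4: C/T = 7/30 (approx. 0.2333)
Total utilization U = 1/12 + 1/3 + 6/19 + 7/30 = 367/380
Rounded to 4 decimal places: U = 0.9658
RM (Liu & Layland) bound for 4 tasks = 0.756828; compare with U = 367/380 (approx. 0.965789)
bound < U <= 1, so the RM sufficient condition is not met (inconclusive; an exact test such as response-time analysis is needed).

0.9658


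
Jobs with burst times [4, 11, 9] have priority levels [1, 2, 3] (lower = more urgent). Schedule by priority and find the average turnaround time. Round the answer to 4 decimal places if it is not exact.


Sort by priority (ascending = highest first):
Order: [(1, 4), (2, 11), (3, 9)]
Completion times:
  Priority 1, burst=4, C=4
  Priority 2, burst=11, C=15
  Priority 3, burst=9, C=24
Average turnaround = 43/3 = 14.3333

14.3333


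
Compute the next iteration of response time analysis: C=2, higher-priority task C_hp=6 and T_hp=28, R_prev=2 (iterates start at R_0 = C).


R_next = C + ceil(R_prev / T_hp) * C_hp
ceil(2 / 28) = ceil(0.0714) = 1
Interference = 1 * 6 = 6
R_next = 2 + 6 = 8

8


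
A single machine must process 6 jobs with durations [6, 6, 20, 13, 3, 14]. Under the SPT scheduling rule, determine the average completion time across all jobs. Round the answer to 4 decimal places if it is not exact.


Sort jobs by processing time (SPT order): [3, 6, 6, 13, 14, 20]
Compute completion times sequentially:
  Job 1: processing = 3, completes at 3
  Job 2: processing = 6, completes at 9
  Job 3: processing = 6, completes at 15
  Job 4: processing = 13, completes at 28
  Job 5: processing = 14, completes at 42
  Job 6: processing = 20, completes at 62
Sum of completion times = 159
Average completion time = 159/6 = 26.5

26.5


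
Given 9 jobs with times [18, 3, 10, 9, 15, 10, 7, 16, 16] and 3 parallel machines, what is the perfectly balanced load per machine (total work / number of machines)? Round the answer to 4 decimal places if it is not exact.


Total processing time = 18 + 3 + 10 + 9 + 15 + 10 + 7 + 16 + 16 = 104
Number of machines = 3
Ideal balanced load = 104 / 3 = 34.6667

34.6667


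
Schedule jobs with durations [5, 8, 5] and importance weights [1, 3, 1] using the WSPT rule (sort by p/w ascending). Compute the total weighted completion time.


Compute p/w ratios and sort ascending (WSPT): [(8, 3), (5, 1), (5, 1)]
Compute weighted completion times:
  Job (p=8,w=3): C=8, w*C=3*8=24
  Job (p=5,w=1): C=13, w*C=1*13=13
  Job (p=5,w=1): C=18, w*C=1*18=18
Total weighted completion time = 55

55


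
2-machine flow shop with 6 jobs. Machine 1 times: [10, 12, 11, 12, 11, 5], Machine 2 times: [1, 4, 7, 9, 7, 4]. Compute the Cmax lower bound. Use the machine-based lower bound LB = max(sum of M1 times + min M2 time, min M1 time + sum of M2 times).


LB1 = sum(M1 times) + min(M2 times) = 61 + 1 = 62
LB2 = min(M1 times) + sum(M2 times) = 5 + 32 = 37
Lower bound = max(LB1, LB2) = max(62, 37) = 62

62


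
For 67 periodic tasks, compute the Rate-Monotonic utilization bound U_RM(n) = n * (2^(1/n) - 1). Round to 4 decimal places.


Compute 2^(1/67) = 1.0103991798
Subtract 1: 1.0103991798 - 1 = 0.0103991798
Multiply by n: 67 * 0.0103991798 = 0.6967450466
Round to 4 dp: 0.6967

0.6967


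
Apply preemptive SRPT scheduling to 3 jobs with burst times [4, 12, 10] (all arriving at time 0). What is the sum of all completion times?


Since all jobs arrive at t=0, SRPT equals SPT ordering.
SPT order: [4, 10, 12]
Completion times:
  Job 1: p=4, C=4
  Job 2: p=10, C=14
  Job 3: p=12, C=26
Total completion time = 4 + 14 + 26 = 44

44


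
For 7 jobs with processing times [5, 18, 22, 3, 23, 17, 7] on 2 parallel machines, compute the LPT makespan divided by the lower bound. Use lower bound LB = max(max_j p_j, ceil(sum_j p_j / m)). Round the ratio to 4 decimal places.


LPT order: [23, 22, 18, 17, 7, 5, 3]
Machine loads after assignment: [47, 48]
LPT makespan = 48
Lower bound = max(max_job, ceil(total/2)) = max(23, 48) = 48
Ratio = 48 / 48 = 1.0

1.0


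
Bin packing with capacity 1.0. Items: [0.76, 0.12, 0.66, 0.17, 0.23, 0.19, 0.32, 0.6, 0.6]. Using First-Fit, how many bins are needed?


Place items sequentially using First-Fit:
  Item 0.76 -> new Bin 1
  Item 0.12 -> Bin 1 (now 0.88)
  Item 0.66 -> new Bin 2
  Item 0.17 -> Bin 2 (now 0.83)
  Item 0.23 -> new Bin 3
  Item 0.19 -> Bin 3 (now 0.42)
  Item 0.32 -> Bin 3 (now 0.74)
  Item 0.6 -> new Bin 4
  Item 0.6 -> new Bin 5
Total bins used = 5

5


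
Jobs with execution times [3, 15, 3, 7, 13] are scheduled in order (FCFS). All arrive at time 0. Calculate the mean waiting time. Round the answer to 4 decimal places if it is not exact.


FCFS order (as given): [3, 15, 3, 7, 13]
Waiting times:
  Job 1: wait = 0
  Job 2: wait = 3
  Job 3: wait = 18
  Job 4: wait = 21
  Job 5: wait = 28
Sum of waiting times = 70
Average waiting time = 70/5 = 14.0

14.0


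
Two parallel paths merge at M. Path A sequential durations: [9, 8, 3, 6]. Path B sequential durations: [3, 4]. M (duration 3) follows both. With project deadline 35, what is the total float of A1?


Forward pass: ES(A1) = sum of predecessors on chain A = 0
EF = ES + duration = 0 + 9 = 9
Backward pass: LF(M) = deadline = 35; LS(M) = 35 - 3 = 32
LF(A1) = LS(M) - sum(successors on chain A) = 32 - 17 = 15
LS = LF - duration = 15 - 9 = 6
Total float = LS - ES = 6 - 0 = 6

6


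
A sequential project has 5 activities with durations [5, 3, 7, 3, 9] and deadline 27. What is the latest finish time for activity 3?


LF(activity 3) = deadline - sum of successor durations
Successors: activities 4 through 5 with durations [3, 9]
Sum of successor durations = 12
LF = 27 - 12 = 15

15


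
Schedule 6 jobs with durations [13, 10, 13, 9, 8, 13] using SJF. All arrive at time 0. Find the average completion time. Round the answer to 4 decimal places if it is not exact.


SJF order (ascending): [8, 9, 10, 13, 13, 13]
Completion times:
  Job 1: burst=8, C=8
  Job 2: burst=9, C=17
  Job 3: burst=10, C=27
  Job 4: burst=13, C=40
  Job 5: burst=13, C=53
  Job 6: burst=13, C=66
Average completion = 211/6 = 35.1667

35.1667


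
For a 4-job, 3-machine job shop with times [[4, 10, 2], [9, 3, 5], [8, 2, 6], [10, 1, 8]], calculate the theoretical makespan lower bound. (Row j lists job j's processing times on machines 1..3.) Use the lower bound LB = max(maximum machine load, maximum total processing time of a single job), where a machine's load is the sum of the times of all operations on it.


Machine loads:
  Machine 1: 4 + 9 + 8 + 10 = 31
  Machine 2: 10 + 3 + 2 + 1 = 16
  Machine 3: 2 + 5 + 6 + 8 = 21
Max machine load = 31
Job totals:
  Job 1: 16
  Job 2: 17
  Job 3: 16
  Job 4: 19
Max job total = 19
Lower bound = max(31, 19) = 31

31


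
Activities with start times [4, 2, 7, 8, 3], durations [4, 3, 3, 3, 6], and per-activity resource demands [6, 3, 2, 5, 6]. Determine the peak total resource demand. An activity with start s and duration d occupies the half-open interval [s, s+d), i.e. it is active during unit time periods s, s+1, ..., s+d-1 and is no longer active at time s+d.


Each activity i is active on [start_i, start_i + duration_i).
Compute total resource usage per time slot:
  t=0: active resources = [], total = 0
  t=1: active resources = [], total = 0
  t=2: active resources = [3], total = 3
  t=3: active resources = [3, 6], total = 9
  t=4: active resources = [6, 3, 6], total = 15
  t=5: active resources = [6, 6], total = 12
  t=6: active resources = [6, 6], total = 12
  t=7: active resources = [6, 2, 6], total = 14
  t=8: active resources = [2, 5, 6], total = 13
  t=9: active resources = [2, 5], total = 7
  t=10: active resources = [5], total = 5
Peak resource demand = 15

15


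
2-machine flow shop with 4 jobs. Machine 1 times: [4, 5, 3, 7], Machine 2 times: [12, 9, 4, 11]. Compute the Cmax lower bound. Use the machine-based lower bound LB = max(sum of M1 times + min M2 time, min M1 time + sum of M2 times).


LB1 = sum(M1 times) + min(M2 times) = 19 + 4 = 23
LB2 = min(M1 times) + sum(M2 times) = 3 + 36 = 39
Lower bound = max(LB1, LB2) = max(23, 39) = 39

39


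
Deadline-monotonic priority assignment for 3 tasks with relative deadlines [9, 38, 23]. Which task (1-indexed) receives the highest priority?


Sort tasks by relative deadline (ascending):
  Task 1: deadline = 9
  Task 3: deadline = 23
  Task 2: deadline = 38
Priority order (highest first): [1, 3, 2]
Highest priority task = 1

1


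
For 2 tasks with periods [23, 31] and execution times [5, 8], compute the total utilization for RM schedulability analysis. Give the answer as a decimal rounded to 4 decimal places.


Compute individual utilizations (exact fractions):
  Task 1: C/T = 5/23 (approx. 0.2174)
  Task 2: C/T = 8/31 (approx. 0.2581)
Total utilization U = 5/23 + 8/31 = 339/713
Rounded to 4 decimal places: U = 0.4755
RM (Liu & Layland) bound for 2 tasks = 0.828427; compare with U = 339/713 (approx. 0.475456)
U <= bound, so schedulable by RM sufficient condition.

0.4755


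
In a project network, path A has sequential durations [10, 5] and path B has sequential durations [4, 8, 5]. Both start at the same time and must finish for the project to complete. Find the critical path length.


Path A total = 10 + 5 = 15
Path B total = 4 + 8 + 5 = 17
Critical path = longest path = max(15, 17) = 17

17


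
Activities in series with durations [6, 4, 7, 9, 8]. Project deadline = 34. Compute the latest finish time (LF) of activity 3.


LF(activity 3) = deadline - sum of successor durations
Successors: activities 4 through 5 with durations [9, 8]
Sum of successor durations = 17
LF = 34 - 17 = 17

17


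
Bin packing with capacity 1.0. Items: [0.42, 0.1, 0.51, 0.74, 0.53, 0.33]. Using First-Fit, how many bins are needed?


Place items sequentially using First-Fit:
  Item 0.42 -> new Bin 1
  Item 0.1 -> Bin 1 (now 0.52)
  Item 0.51 -> new Bin 2
  Item 0.74 -> new Bin 3
  Item 0.53 -> new Bin 4
  Item 0.33 -> Bin 1 (now 0.85)
Total bins used = 4

4


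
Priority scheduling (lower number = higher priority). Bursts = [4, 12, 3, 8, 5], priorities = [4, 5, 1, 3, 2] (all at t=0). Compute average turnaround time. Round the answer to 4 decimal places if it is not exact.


Sort by priority (ascending = highest first):
Order: [(1, 3), (2, 5), (3, 8), (4, 4), (5, 12)]
Completion times:
  Priority 1, burst=3, C=3
  Priority 2, burst=5, C=8
  Priority 3, burst=8, C=16
  Priority 4, burst=4, C=20
  Priority 5, burst=12, C=32
Average turnaround = 79/5 = 15.8

15.8


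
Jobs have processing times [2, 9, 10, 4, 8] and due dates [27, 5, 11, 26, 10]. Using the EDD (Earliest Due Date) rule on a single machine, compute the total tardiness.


Sort by due date (EDD order): [(9, 5), (8, 10), (10, 11), (4, 26), (2, 27)]
Compute completion times and tardiness:
  Job 1: p=9, d=5, C=9, tardiness=max(0,9-5)=4
  Job 2: p=8, d=10, C=17, tardiness=max(0,17-10)=7
  Job 3: p=10, d=11, C=27, tardiness=max(0,27-11)=16
  Job 4: p=4, d=26, C=31, tardiness=max(0,31-26)=5
  Job 5: p=2, d=27, C=33, tardiness=max(0,33-27)=6
Total tardiness = 38

38


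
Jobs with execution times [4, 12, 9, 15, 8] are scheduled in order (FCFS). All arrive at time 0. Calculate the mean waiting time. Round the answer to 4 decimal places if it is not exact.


FCFS order (as given): [4, 12, 9, 15, 8]
Waiting times:
  Job 1: wait = 0
  Job 2: wait = 4
  Job 3: wait = 16
  Job 4: wait = 25
  Job 5: wait = 40
Sum of waiting times = 85
Average waiting time = 85/5 = 17.0

17.0


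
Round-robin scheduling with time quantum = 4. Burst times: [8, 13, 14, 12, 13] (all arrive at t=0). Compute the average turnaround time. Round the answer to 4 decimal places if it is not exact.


Time quantum = 4
Execution trace:
  J1 runs 4 units, time = 4
  J2 runs 4 units, time = 8
  J3 runs 4 units, time = 12
  J4 runs 4 units, time = 16
  J5 runs 4 units, time = 20
  J1 runs 4 units, time = 24
  J2 runs 4 units, time = 28
  J3 runs 4 units, time = 32
  J4 runs 4 units, time = 36
  J5 runs 4 units, time = 40
  J2 runs 4 units, time = 44
  J3 runs 4 units, time = 48
  J4 runs 4 units, time = 52
  J5 runs 4 units, time = 56
  J2 runs 1 units, time = 57
  J3 runs 2 units, time = 59
  J5 runs 1 units, time = 60
Finish times: [24, 57, 59, 52, 60]
Average turnaround = 252/5 = 50.4

50.4


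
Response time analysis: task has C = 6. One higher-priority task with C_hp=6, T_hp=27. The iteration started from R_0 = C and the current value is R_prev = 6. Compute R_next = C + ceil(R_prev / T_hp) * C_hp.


R_next = C + ceil(R_prev / T_hp) * C_hp
ceil(6 / 27) = ceil(0.2222) = 1
Interference = 1 * 6 = 6
R_next = 6 + 6 = 12

12


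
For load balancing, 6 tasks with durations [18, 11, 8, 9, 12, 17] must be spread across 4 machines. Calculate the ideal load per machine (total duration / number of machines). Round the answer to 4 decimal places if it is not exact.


Total processing time = 18 + 11 + 8 + 9 + 12 + 17 = 75
Number of machines = 4
Ideal balanced load = 75 / 4 = 18.75

18.75


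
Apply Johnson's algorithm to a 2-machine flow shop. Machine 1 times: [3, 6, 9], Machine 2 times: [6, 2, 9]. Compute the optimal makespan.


Apply Johnson's rule:
  Group 1 (a <= b): [(1, 3, 6), (3, 9, 9)]
  Group 2 (a > b): [(2, 6, 2)]
Optimal job order: [1, 3, 2]
Schedule:
  Job 1: M1 done at 3, M2 done at 9
  Job 3: M1 done at 12, M2 done at 21
  Job 2: M1 done at 18, M2 done at 23
Makespan = 23

23


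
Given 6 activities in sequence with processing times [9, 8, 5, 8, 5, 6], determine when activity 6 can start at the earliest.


Activity 6 starts after activities 1 through 5 complete.
Predecessor durations: [9, 8, 5, 8, 5]
ES = 9 + 8 + 5 + 8 + 5 = 35

35


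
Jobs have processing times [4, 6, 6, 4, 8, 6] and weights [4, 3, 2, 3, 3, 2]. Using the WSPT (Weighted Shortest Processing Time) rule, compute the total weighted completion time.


Compute p/w ratios and sort ascending (WSPT): [(4, 4), (4, 3), (6, 3), (8, 3), (6, 2), (6, 2)]
Compute weighted completion times:
  Job (p=4,w=4): C=4, w*C=4*4=16
  Job (p=4,w=3): C=8, w*C=3*8=24
  Job (p=6,w=3): C=14, w*C=3*14=42
  Job (p=8,w=3): C=22, w*C=3*22=66
  Job (p=6,w=2): C=28, w*C=2*28=56
  Job (p=6,w=2): C=34, w*C=2*34=68
Total weighted completion time = 272

272


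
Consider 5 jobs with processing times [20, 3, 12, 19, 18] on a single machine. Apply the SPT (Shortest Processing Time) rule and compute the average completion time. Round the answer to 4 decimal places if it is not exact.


Sort jobs by processing time (SPT order): [3, 12, 18, 19, 20]
Compute completion times sequentially:
  Job 1: processing = 3, completes at 3
  Job 2: processing = 12, completes at 15
  Job 3: processing = 18, completes at 33
  Job 4: processing = 19, completes at 52
  Job 5: processing = 20, completes at 72
Sum of completion times = 175
Average completion time = 175/5 = 35.0

35.0


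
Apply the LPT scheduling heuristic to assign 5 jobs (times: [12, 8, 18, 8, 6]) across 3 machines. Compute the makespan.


Sort jobs in decreasing order (LPT): [18, 12, 8, 8, 6]
Assign each job to the least loaded machine:
  Machine 1: jobs [18], load = 18
  Machine 2: jobs [12, 6], load = 18
  Machine 3: jobs [8, 8], load = 16
Makespan = max load = 18

18


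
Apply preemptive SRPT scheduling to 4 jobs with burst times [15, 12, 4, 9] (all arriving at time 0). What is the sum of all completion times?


Since all jobs arrive at t=0, SRPT equals SPT ordering.
SPT order: [4, 9, 12, 15]
Completion times:
  Job 1: p=4, C=4
  Job 2: p=9, C=13
  Job 3: p=12, C=25
  Job 4: p=15, C=40
Total completion time = 4 + 13 + 25 + 40 = 82

82


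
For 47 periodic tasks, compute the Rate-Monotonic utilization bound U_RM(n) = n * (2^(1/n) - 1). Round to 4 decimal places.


Compute 2^(1/47) = 1.0148570979
Subtract 1: 1.0148570979 - 1 = 0.0148570979
Multiply by n: 47 * 0.0148570979 = 0.6982836013
Round to 4 dp: 0.6983

0.6983


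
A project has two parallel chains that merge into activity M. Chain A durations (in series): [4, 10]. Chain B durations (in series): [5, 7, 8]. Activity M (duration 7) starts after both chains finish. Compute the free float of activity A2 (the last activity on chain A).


ES(A2) = sum of predecessors on chain A = 4
EF(A2) = ES + duration = 4 + 10 = 14
Successor of A2 is M. ES(M) = max(sum(A), sum(B)) = max(14, 20) = 20
Free float = ES(successor) - EF(current) = 20 - 14 = 6

6


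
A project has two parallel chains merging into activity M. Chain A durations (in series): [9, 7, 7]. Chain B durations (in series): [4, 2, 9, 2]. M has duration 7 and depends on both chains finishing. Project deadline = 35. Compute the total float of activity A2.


Forward pass: ES(A2) = sum of predecessors on chain A = 9
EF = ES + duration = 9 + 7 = 16
Backward pass: LF(M) = deadline = 35; LS(M) = 35 - 7 = 28
LF(A2) = LS(M) - sum(successors on chain A) = 28 - 7 = 21
LS = LF - duration = 21 - 7 = 14
Total float = LS - ES = 14 - 9 = 5

5


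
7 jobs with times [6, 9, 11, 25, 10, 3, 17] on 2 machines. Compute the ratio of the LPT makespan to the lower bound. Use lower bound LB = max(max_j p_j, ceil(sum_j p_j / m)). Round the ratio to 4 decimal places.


LPT order: [25, 17, 11, 10, 9, 6, 3]
Machine loads after assignment: [41, 40]
LPT makespan = 41
Lower bound = max(max_job, ceil(total/2)) = max(25, 41) = 41
Ratio = 41 / 41 = 1.0

1.0


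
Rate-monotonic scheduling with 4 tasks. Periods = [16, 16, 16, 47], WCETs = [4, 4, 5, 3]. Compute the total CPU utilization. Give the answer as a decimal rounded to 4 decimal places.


Compute individual utilizations (exact fractions):
  Task 1: C/T = 4/16 = 1/4 (approx. 0.25)
  Task 2: C/T = 4/16 = 1/4 (approx. 0.25)
  Task 3: C/T = 5/16 (approx. 0.3125)
  Task 4: C/T = 3/47 (approx. 0.0638)
Total utilization U = 1/4 + 1/4 + 5/16 + 3/47 = 659/752
Rounded to 4 decimal places: U = 0.8763
RM (Liu & Layland) bound for 4 tasks = 0.756828; compare with U = 659/752 (approx. 0.876330)
bound < U <= 1, so the RM sufficient condition is not met (inconclusive; an exact test such as response-time analysis is needed).

0.8763


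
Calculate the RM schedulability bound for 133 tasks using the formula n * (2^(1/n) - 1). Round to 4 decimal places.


Compute 2^(1/133) = 1.0052252371
Subtract 1: 1.0052252371 - 1 = 0.0052252371
Multiply by n: 133 * 0.0052252371 = 0.6949565343
Round to 4 dp: 0.6950

0.6950


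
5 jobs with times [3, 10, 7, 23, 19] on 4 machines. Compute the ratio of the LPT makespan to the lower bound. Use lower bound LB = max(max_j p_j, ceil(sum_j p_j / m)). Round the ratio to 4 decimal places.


LPT order: [23, 19, 10, 7, 3]
Machine loads after assignment: [23, 19, 10, 10]
LPT makespan = 23
Lower bound = max(max_job, ceil(total/4)) = max(23, 16) = 23
Ratio = 23 / 23 = 1.0

1.0


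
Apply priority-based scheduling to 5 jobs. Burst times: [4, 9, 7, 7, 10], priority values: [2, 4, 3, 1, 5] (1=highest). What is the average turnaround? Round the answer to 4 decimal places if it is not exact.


Sort by priority (ascending = highest first):
Order: [(1, 7), (2, 4), (3, 7), (4, 9), (5, 10)]
Completion times:
  Priority 1, burst=7, C=7
  Priority 2, burst=4, C=11
  Priority 3, burst=7, C=18
  Priority 4, burst=9, C=27
  Priority 5, burst=10, C=37
Average turnaround = 100/5 = 20.0

20.0


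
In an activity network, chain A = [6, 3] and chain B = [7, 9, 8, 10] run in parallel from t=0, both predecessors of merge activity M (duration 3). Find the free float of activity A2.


ES(A2) = sum of predecessors on chain A = 6
EF(A2) = ES + duration = 6 + 3 = 9
Successor of A2 is M. ES(M) = max(sum(A), sum(B)) = max(9, 34) = 34
Free float = ES(successor) - EF(current) = 34 - 9 = 25

25


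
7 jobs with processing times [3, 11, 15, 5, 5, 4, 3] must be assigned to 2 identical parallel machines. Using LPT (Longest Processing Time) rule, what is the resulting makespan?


Sort jobs in decreasing order (LPT): [15, 11, 5, 5, 4, 3, 3]
Assign each job to the least loaded machine:
  Machine 1: jobs [15, 5, 3], load = 23
  Machine 2: jobs [11, 5, 4, 3], load = 23
Makespan = max load = 23

23


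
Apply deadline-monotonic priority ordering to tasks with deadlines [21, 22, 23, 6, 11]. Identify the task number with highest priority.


Sort tasks by relative deadline (ascending):
  Task 4: deadline = 6
  Task 5: deadline = 11
  Task 1: deadline = 21
  Task 2: deadline = 22
  Task 3: deadline = 23
Priority order (highest first): [4, 5, 1, 2, 3]
Highest priority task = 4

4


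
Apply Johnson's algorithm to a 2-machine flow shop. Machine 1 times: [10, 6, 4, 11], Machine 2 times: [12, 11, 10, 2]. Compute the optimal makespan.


Apply Johnson's rule:
  Group 1 (a <= b): [(3, 4, 10), (2, 6, 11), (1, 10, 12)]
  Group 2 (a > b): [(4, 11, 2)]
Optimal job order: [3, 2, 1, 4]
Schedule:
  Job 3: M1 done at 4, M2 done at 14
  Job 2: M1 done at 10, M2 done at 25
  Job 1: M1 done at 20, M2 done at 37
  Job 4: M1 done at 31, M2 done at 39
Makespan = 39

39


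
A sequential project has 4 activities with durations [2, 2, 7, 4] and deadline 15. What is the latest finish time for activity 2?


LF(activity 2) = deadline - sum of successor durations
Successors: activities 3 through 4 with durations [7, 4]
Sum of successor durations = 11
LF = 15 - 11 = 4

4


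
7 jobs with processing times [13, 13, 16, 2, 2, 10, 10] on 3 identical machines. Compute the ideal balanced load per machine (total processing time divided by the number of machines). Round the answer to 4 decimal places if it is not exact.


Total processing time = 13 + 13 + 16 + 2 + 2 + 10 + 10 = 66
Number of machines = 3
Ideal balanced load = 66 / 3 = 22.0

22.0


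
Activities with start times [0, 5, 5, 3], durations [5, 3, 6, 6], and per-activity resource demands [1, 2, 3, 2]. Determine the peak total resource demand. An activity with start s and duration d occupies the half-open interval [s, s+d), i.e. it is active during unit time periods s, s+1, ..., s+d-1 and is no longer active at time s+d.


Each activity i is active on [start_i, start_i + duration_i).
Compute total resource usage per time slot:
  t=0: active resources = [1], total = 1
  t=1: active resources = [1], total = 1
  t=2: active resources = [1], total = 1
  t=3: active resources = [1, 2], total = 3
  t=4: active resources = [1, 2], total = 3
  t=5: active resources = [2, 3, 2], total = 7
  t=6: active resources = [2, 3, 2], total = 7
  t=7: active resources = [2, 3, 2], total = 7
  t=8: active resources = [3, 2], total = 5
  t=9: active resources = [3], total = 3
  t=10: active resources = [3], total = 3
Peak resource demand = 7

7


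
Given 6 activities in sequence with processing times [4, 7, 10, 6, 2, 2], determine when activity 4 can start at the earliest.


Activity 4 starts after activities 1 through 3 complete.
Predecessor durations: [4, 7, 10]
ES = 4 + 7 + 10 = 21

21


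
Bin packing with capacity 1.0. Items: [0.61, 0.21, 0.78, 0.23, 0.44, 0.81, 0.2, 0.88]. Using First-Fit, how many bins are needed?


Place items sequentially using First-Fit:
  Item 0.61 -> new Bin 1
  Item 0.21 -> Bin 1 (now 0.82)
  Item 0.78 -> new Bin 2
  Item 0.23 -> new Bin 3
  Item 0.44 -> Bin 3 (now 0.67)
  Item 0.81 -> new Bin 4
  Item 0.2 -> Bin 2 (now 0.98)
  Item 0.88 -> new Bin 5
Total bins used = 5

5


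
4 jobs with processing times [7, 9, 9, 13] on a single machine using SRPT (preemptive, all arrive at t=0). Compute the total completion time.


Since all jobs arrive at t=0, SRPT equals SPT ordering.
SPT order: [7, 9, 9, 13]
Completion times:
  Job 1: p=7, C=7
  Job 2: p=9, C=16
  Job 3: p=9, C=25
  Job 4: p=13, C=38
Total completion time = 7 + 16 + 25 + 38 = 86

86


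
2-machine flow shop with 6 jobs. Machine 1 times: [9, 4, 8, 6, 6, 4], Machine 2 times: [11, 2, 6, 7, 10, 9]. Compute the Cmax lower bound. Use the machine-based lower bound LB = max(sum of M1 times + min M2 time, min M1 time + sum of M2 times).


LB1 = sum(M1 times) + min(M2 times) = 37 + 2 = 39
LB2 = min(M1 times) + sum(M2 times) = 4 + 45 = 49
Lower bound = max(LB1, LB2) = max(39, 49) = 49

49


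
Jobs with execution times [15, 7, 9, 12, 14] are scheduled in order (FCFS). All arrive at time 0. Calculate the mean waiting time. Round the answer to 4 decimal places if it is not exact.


FCFS order (as given): [15, 7, 9, 12, 14]
Waiting times:
  Job 1: wait = 0
  Job 2: wait = 15
  Job 3: wait = 22
  Job 4: wait = 31
  Job 5: wait = 43
Sum of waiting times = 111
Average waiting time = 111/5 = 22.2

22.2


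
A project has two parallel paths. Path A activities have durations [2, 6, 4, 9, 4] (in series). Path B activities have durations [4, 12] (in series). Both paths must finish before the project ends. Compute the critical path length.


Path A total = 2 + 6 + 4 + 9 + 4 = 25
Path B total = 4 + 12 = 16
Critical path = longest path = max(25, 16) = 25

25


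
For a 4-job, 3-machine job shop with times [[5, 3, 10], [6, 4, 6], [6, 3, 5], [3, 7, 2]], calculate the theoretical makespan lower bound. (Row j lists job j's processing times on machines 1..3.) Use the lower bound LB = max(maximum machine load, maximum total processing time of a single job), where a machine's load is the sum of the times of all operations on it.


Machine loads:
  Machine 1: 5 + 6 + 6 + 3 = 20
  Machine 2: 3 + 4 + 3 + 7 = 17
  Machine 3: 10 + 6 + 5 + 2 = 23
Max machine load = 23
Job totals:
  Job 1: 18
  Job 2: 16
  Job 3: 14
  Job 4: 12
Max job total = 18
Lower bound = max(23, 18) = 23

23


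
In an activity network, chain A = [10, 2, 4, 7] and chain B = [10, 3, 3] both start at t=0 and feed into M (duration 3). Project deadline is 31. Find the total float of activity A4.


Forward pass: ES(A4) = sum of predecessors on chain A = 16
EF = ES + duration = 16 + 7 = 23
Backward pass: LF(M) = deadline = 31; LS(M) = 31 - 3 = 28
LF(A4) = LS(M) - sum(successors on chain A) = 28 - 0 = 28
LS = LF - duration = 28 - 7 = 21
Total float = LS - ES = 21 - 16 = 5

5


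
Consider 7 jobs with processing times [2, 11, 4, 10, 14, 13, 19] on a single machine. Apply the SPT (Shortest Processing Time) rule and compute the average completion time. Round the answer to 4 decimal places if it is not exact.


Sort jobs by processing time (SPT order): [2, 4, 10, 11, 13, 14, 19]
Compute completion times sequentially:
  Job 1: processing = 2, completes at 2
  Job 2: processing = 4, completes at 6
  Job 3: processing = 10, completes at 16
  Job 4: processing = 11, completes at 27
  Job 5: processing = 13, completes at 40
  Job 6: processing = 14, completes at 54
  Job 7: processing = 19, completes at 73
Sum of completion times = 218
Average completion time = 218/7 = 31.1429

31.1429


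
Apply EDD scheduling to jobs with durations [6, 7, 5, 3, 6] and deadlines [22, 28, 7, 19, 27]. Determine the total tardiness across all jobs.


Sort by due date (EDD order): [(5, 7), (3, 19), (6, 22), (6, 27), (7, 28)]
Compute completion times and tardiness:
  Job 1: p=5, d=7, C=5, tardiness=max(0,5-7)=0
  Job 2: p=3, d=19, C=8, tardiness=max(0,8-19)=0
  Job 3: p=6, d=22, C=14, tardiness=max(0,14-22)=0
  Job 4: p=6, d=27, C=20, tardiness=max(0,20-27)=0
  Job 5: p=7, d=28, C=27, tardiness=max(0,27-28)=0
Total tardiness = 0

0


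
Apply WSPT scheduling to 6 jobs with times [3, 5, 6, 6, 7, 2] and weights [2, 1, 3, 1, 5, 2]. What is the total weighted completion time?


Compute p/w ratios and sort ascending (WSPT): [(2, 2), (7, 5), (3, 2), (6, 3), (5, 1), (6, 1)]
Compute weighted completion times:
  Job (p=2,w=2): C=2, w*C=2*2=4
  Job (p=7,w=5): C=9, w*C=5*9=45
  Job (p=3,w=2): C=12, w*C=2*12=24
  Job (p=6,w=3): C=18, w*C=3*18=54
  Job (p=5,w=1): C=23, w*C=1*23=23
  Job (p=6,w=1): C=29, w*C=1*29=29
Total weighted completion time = 179

179


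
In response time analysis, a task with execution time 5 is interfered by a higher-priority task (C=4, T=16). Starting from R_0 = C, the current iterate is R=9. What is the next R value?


R_next = C + ceil(R_prev / T_hp) * C_hp
ceil(9 / 16) = ceil(0.5625) = 1
Interference = 1 * 4 = 4
R_next = 5 + 4 = 9
R_next = R_prev, so the iteration has converged (response time = 9).

9


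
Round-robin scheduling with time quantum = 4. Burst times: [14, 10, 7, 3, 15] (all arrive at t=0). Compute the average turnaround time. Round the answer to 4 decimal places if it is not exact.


Time quantum = 4
Execution trace:
  J1 runs 4 units, time = 4
  J2 runs 4 units, time = 8
  J3 runs 4 units, time = 12
  J4 runs 3 units, time = 15
  J5 runs 4 units, time = 19
  J1 runs 4 units, time = 23
  J2 runs 4 units, time = 27
  J3 runs 3 units, time = 30
  J5 runs 4 units, time = 34
  J1 runs 4 units, time = 38
  J2 runs 2 units, time = 40
  J5 runs 4 units, time = 44
  J1 runs 2 units, time = 46
  J5 runs 3 units, time = 49
Finish times: [46, 40, 30, 15, 49]
Average turnaround = 180/5 = 36.0

36.0


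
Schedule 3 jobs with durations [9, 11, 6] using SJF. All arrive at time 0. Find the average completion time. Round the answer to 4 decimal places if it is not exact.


SJF order (ascending): [6, 9, 11]
Completion times:
  Job 1: burst=6, C=6
  Job 2: burst=9, C=15
  Job 3: burst=11, C=26
Average completion = 47/3 = 15.6667

15.6667


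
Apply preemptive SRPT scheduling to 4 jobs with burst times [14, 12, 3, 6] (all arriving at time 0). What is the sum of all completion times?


Since all jobs arrive at t=0, SRPT equals SPT ordering.
SPT order: [3, 6, 12, 14]
Completion times:
  Job 1: p=3, C=3
  Job 2: p=6, C=9
  Job 3: p=12, C=21
  Job 4: p=14, C=35
Total completion time = 3 + 9 + 21 + 35 = 68

68


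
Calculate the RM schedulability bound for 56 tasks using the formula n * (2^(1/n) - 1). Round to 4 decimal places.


Compute 2^(1/56) = 1.0124545481
Subtract 1: 1.0124545481 - 1 = 0.0124545481
Multiply by n: 56 * 0.0124545481 = 0.6974546936
Round to 4 dp: 0.6975

0.6975


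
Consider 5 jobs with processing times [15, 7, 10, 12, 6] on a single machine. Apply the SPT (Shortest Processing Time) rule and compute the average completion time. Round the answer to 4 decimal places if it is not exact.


Sort jobs by processing time (SPT order): [6, 7, 10, 12, 15]
Compute completion times sequentially:
  Job 1: processing = 6, completes at 6
  Job 2: processing = 7, completes at 13
  Job 3: processing = 10, completes at 23
  Job 4: processing = 12, completes at 35
  Job 5: processing = 15, completes at 50
Sum of completion times = 127
Average completion time = 127/5 = 25.4

25.4


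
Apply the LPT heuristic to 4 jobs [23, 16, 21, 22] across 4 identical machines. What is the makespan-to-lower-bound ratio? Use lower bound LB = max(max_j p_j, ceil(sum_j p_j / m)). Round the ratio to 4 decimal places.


LPT order: [23, 22, 21, 16]
Machine loads after assignment: [23, 22, 21, 16]
LPT makespan = 23
Lower bound = max(max_job, ceil(total/4)) = max(23, 21) = 23
Ratio = 23 / 23 = 1.0

1.0


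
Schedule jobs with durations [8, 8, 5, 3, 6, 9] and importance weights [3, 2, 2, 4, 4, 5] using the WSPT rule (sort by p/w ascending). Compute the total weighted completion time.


Compute p/w ratios and sort ascending (WSPT): [(3, 4), (6, 4), (9, 5), (5, 2), (8, 3), (8, 2)]
Compute weighted completion times:
  Job (p=3,w=4): C=3, w*C=4*3=12
  Job (p=6,w=4): C=9, w*C=4*9=36
  Job (p=9,w=5): C=18, w*C=5*18=90
  Job (p=5,w=2): C=23, w*C=2*23=46
  Job (p=8,w=3): C=31, w*C=3*31=93
  Job (p=8,w=2): C=39, w*C=2*39=78
Total weighted completion time = 355

355


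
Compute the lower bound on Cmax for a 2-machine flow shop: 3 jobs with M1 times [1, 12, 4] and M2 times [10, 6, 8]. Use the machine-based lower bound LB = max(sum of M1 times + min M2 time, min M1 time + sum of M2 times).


LB1 = sum(M1 times) + min(M2 times) = 17 + 6 = 23
LB2 = min(M1 times) + sum(M2 times) = 1 + 24 = 25
Lower bound = max(LB1, LB2) = max(23, 25) = 25

25


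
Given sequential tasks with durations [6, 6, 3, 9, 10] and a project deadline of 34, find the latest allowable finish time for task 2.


LF(activity 2) = deadline - sum of successor durations
Successors: activities 3 through 5 with durations [3, 9, 10]
Sum of successor durations = 22
LF = 34 - 22 = 12

12


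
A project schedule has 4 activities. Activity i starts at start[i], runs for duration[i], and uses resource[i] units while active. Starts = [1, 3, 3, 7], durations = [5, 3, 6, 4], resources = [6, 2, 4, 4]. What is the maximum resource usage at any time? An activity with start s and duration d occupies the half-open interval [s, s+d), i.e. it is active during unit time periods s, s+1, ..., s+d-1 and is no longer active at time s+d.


Each activity i is active on [start_i, start_i + duration_i).
Compute total resource usage per time slot:
  t=0: active resources = [], total = 0
  t=1: active resources = [6], total = 6
  t=2: active resources = [6], total = 6
  t=3: active resources = [6, 2, 4], total = 12
  t=4: active resources = [6, 2, 4], total = 12
  t=5: active resources = [6, 2, 4], total = 12
  t=6: active resources = [4], total = 4
  t=7: active resources = [4, 4], total = 8
  t=8: active resources = [4, 4], total = 8
  t=9: active resources = [4], total = 4
  t=10: active resources = [4], total = 4
Peak resource demand = 12

12


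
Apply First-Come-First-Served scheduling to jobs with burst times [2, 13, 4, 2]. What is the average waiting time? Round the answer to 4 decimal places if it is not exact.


FCFS order (as given): [2, 13, 4, 2]
Waiting times:
  Job 1: wait = 0
  Job 2: wait = 2
  Job 3: wait = 15
  Job 4: wait = 19
Sum of waiting times = 36
Average waiting time = 36/4 = 9.0

9.0


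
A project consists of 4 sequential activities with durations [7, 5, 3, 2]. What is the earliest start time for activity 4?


Activity 4 starts after activities 1 through 3 complete.
Predecessor durations: [7, 5, 3]
ES = 7 + 5 + 3 = 15

15


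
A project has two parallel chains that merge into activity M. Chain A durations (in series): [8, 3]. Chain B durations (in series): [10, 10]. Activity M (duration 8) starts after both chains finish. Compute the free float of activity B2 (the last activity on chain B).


ES(B2) = sum of predecessors on chain B = 10
EF(B2) = ES + duration = 10 + 10 = 20
Successor of B2 is M. ES(M) = max(sum(A), sum(B)) = max(11, 20) = 20
Free float = ES(successor) - EF(current) = 20 - 20 = 0

0


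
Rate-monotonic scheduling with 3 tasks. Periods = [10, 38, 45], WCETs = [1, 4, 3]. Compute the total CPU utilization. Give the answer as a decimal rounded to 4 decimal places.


Compute individual utilizations (exact fractions):
  Task 1: C/T = 1/10 (approx. 0.1)
  Task 2: C/T = 4/38 = 2/19 (approx. 0.1053)
  Task 3: C/T = 3/45 = 1/15 (approx. 0.0667)
Total utilization U = 1/10 + 2/19 + 1/15 = 31/114
Rounded to 4 decimal places: U = 0.2719
RM (Liu & Layland) bound for 3 tasks = 0.779763; compare with U = 31/114 (approx. 0.271930)
U <= bound, so schedulable by RM sufficient condition.

0.2719


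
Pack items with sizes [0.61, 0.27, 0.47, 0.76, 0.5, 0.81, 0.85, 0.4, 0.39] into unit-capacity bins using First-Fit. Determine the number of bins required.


Place items sequentially using First-Fit:
  Item 0.61 -> new Bin 1
  Item 0.27 -> Bin 1 (now 0.88)
  Item 0.47 -> new Bin 2
  Item 0.76 -> new Bin 3
  Item 0.5 -> Bin 2 (now 0.97)
  Item 0.81 -> new Bin 4
  Item 0.85 -> new Bin 5
  Item 0.4 -> new Bin 6
  Item 0.39 -> Bin 6 (now 0.79)
Total bins used = 6

6


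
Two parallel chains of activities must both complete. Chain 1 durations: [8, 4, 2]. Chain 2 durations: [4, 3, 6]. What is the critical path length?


Path A total = 8 + 4 + 2 = 14
Path B total = 4 + 3 + 6 = 13
Critical path = longest path = max(14, 13) = 14

14


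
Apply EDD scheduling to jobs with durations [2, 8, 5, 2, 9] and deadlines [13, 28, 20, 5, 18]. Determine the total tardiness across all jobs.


Sort by due date (EDD order): [(2, 5), (2, 13), (9, 18), (5, 20), (8, 28)]
Compute completion times and tardiness:
  Job 1: p=2, d=5, C=2, tardiness=max(0,2-5)=0
  Job 2: p=2, d=13, C=4, tardiness=max(0,4-13)=0
  Job 3: p=9, d=18, C=13, tardiness=max(0,13-18)=0
  Job 4: p=5, d=20, C=18, tardiness=max(0,18-20)=0
  Job 5: p=8, d=28, C=26, tardiness=max(0,26-28)=0
Total tardiness = 0

0


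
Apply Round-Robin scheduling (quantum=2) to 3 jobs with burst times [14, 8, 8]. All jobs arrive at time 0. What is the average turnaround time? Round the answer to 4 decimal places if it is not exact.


Time quantum = 2
Execution trace:
  J1 runs 2 units, time = 2
  J2 runs 2 units, time = 4
  J3 runs 2 units, time = 6
  J1 runs 2 units, time = 8
  J2 runs 2 units, time = 10
  J3 runs 2 units, time = 12
  J1 runs 2 units, time = 14
  J2 runs 2 units, time = 16
  J3 runs 2 units, time = 18
  J1 runs 2 units, time = 20
  J2 runs 2 units, time = 22
  J3 runs 2 units, time = 24
  J1 runs 2 units, time = 26
  J1 runs 2 units, time = 28
  J1 runs 2 units, time = 30
Finish times: [30, 22, 24]
Average turnaround = 76/3 = 25.3333

25.3333


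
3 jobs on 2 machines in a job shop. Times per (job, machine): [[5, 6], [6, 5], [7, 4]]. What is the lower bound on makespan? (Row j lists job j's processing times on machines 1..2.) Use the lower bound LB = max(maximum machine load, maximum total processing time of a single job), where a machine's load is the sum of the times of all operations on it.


Machine loads:
  Machine 1: 5 + 6 + 7 = 18
  Machine 2: 6 + 5 + 4 = 15
Max machine load = 18
Job totals:
  Job 1: 11
  Job 2: 11
  Job 3: 11
Max job total = 11
Lower bound = max(18, 11) = 18

18


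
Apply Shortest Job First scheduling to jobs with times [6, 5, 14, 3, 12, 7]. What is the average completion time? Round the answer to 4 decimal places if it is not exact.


SJF order (ascending): [3, 5, 6, 7, 12, 14]
Completion times:
  Job 1: burst=3, C=3
  Job 2: burst=5, C=8
  Job 3: burst=6, C=14
  Job 4: burst=7, C=21
  Job 5: burst=12, C=33
  Job 6: burst=14, C=47
Average completion = 126/6 = 21.0

21.0


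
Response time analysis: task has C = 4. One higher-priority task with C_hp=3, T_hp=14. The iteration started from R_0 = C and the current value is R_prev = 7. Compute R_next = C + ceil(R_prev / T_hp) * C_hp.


R_next = C + ceil(R_prev / T_hp) * C_hp
ceil(7 / 14) = ceil(0.5) = 1
Interference = 1 * 3 = 3
R_next = 4 + 3 = 7
R_next = R_prev, so the iteration has converged (response time = 7).

7


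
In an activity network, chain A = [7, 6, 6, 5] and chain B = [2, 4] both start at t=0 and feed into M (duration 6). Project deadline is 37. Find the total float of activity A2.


Forward pass: ES(A2) = sum of predecessors on chain A = 7
EF = ES + duration = 7 + 6 = 13
Backward pass: LF(M) = deadline = 37; LS(M) = 37 - 6 = 31
LF(A2) = LS(M) - sum(successors on chain A) = 31 - 11 = 20
LS = LF - duration = 20 - 6 = 14
Total float = LS - ES = 14 - 7 = 7

7


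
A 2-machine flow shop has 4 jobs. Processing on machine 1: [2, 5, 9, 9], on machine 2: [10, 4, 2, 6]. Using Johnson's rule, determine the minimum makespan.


Apply Johnson's rule:
  Group 1 (a <= b): [(1, 2, 10)]
  Group 2 (a > b): [(4, 9, 6), (2, 5, 4), (3, 9, 2)]
Optimal job order: [1, 4, 2, 3]
Schedule:
  Job 1: M1 done at 2, M2 done at 12
  Job 4: M1 done at 11, M2 done at 18
  Job 2: M1 done at 16, M2 done at 22
  Job 3: M1 done at 25, M2 done at 27
Makespan = 27

27


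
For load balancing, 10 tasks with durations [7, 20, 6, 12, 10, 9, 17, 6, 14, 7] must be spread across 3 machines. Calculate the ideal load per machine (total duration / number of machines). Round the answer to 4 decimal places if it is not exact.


Total processing time = 7 + 20 + 6 + 12 + 10 + 9 + 17 + 6 + 14 + 7 = 108
Number of machines = 3
Ideal balanced load = 108 / 3 = 36.0

36.0


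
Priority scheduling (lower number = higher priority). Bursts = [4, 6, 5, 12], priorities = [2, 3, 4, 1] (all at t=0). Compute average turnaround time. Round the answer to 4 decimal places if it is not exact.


Sort by priority (ascending = highest first):
Order: [(1, 12), (2, 4), (3, 6), (4, 5)]
Completion times:
  Priority 1, burst=12, C=12
  Priority 2, burst=4, C=16
  Priority 3, burst=6, C=22
  Priority 4, burst=5, C=27
Average turnaround = 77/4 = 19.25

19.25
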